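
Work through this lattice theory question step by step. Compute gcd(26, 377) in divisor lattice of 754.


In a divisor lattice, meet = gcd (greatest common divisor).
By Euclidean algorithm or factoring: gcd(26,377) = 13


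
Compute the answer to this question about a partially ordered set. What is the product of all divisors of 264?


Divisors of 264: [1, 2, 3, 4, 6, 8, 11, 12, 22, 24, 33, 44, 66, 88, 132, 264]
Product = n^(d(n)/2) = 264^(16/2)
Product = 23595621172490797056


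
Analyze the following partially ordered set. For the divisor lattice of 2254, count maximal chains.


A maximal chain goes from the minimum element to a maximal element via cover relations.
Counting all min-to-max paths in the cover graph.
Total maximal chains: 12


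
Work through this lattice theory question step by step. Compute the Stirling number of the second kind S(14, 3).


S(n,k) = k*S(n-1,k) + S(n-1,k-1).
S(13,3) = 261625, S(13,2) = 4095
S(14,3) = 3*261625 + 4095 = 784875 + 4095
S(14,3) = 788970


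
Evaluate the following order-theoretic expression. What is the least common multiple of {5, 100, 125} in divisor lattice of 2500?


In a divisor lattice, join = lcm (least common multiple).
Compute lcm iteratively: start with first element, then lcm(current, next).
Elements: [5, 100, 125]
lcm(5,100) = 100
lcm(100,125) = 500
Final lcm = 500


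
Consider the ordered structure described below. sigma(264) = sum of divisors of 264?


sigma(n) = sum of divisors.
Divisors of 264: [1, 2, 3, 4, 6, 8, 11, 12, 22, 24, 33, 44, 66, 88, 132, 264]
Sum = 720


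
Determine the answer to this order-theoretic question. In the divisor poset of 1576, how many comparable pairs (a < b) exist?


A comparable pair {a,b} has a < b or b < a in the order.
Count unordered pairs where one element is strictly below the other.
Examples: {1,2}, {1,4}, {1,8}, {1,197}, ...
Total comparable pairs: 22


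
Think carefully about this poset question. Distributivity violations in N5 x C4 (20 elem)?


Distributive law: a ^ (b v c) = (a ^ b) v (a ^ c).
Check all 20^3 = 8000 ordered triples (a,b,c).
  e.g. a=(b,0), b=(a,0), c=(c,0): lhs=(b,0) != rhs=(a,0)
  e.g. a=(b,0), b=(a,0), c=(c,1): lhs=(b,0) != rhs=(a,0)
Total violating triples: 128


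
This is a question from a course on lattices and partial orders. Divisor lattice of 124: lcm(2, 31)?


Join=lcm.
gcd(2,31)=1
lcm=62


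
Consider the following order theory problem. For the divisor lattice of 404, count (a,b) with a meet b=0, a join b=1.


Complement pair (a,b): a meet b = bottom, a join b = top.
Here: gcd(a,b)=1 and lcm(a,b)=404, i.e. a*b=404 with a,b coprime.
Pairs found: (1,404), (4,101), (101,4), (404,1)
Total ordered pairs: 4


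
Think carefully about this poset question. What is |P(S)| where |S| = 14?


Power set = 2^n.
2^14 = 16384


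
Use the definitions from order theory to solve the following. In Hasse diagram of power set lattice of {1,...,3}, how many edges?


A cover relation a -< b holds when a < b with no c strictly between.
Cover relations:
  {} -< {1}
  {} -< {2}
  {} -< {3}
  {1} -< {1,2}
  {1} -< {1,3}
  {2} -< {1,2}
  {2} -< {2,3}
  {3} -< {1,3}
  ...4 more
Total: 12


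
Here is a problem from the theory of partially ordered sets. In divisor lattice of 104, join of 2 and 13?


In a divisor lattice, join = lcm (least common multiple).
gcd(2,13) = 1
lcm(2,13) = 2*13/gcd = 26/1 = 26


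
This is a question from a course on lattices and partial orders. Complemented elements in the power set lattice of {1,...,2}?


An element a is complemented if some b has a meet b = bottom, a join b = top.
every subset A has complement S\A, so all elements are complemented.
Complemented elements: {}, {1}, {2}, {1,2}
Count: 4


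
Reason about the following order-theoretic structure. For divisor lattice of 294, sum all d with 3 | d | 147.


Interval [3,147] in divisors of 294: [3, 21, 147]
Sum = 171


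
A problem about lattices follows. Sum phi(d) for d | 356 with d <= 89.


Divisors of 356 up to 89: [1, 2, 4, 89]
phi values: [1, 1, 2, 88]
Sum = 92


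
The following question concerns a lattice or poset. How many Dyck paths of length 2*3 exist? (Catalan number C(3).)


C(n) = C(2n, n) / (n+1).
C(6, 3) = 20
C(3) = 20 / 4 = 5


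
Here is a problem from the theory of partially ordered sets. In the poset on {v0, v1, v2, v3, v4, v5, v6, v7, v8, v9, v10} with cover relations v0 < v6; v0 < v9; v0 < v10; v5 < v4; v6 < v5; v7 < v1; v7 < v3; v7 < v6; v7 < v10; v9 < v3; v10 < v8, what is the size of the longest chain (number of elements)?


A chain is a totally ordered subset; we count the number of elements in a maximum chain.
Compute, for each element x, the size of the longest chain ending at x:
  v0: 1
  v2: 1
  v7: 1
  v1: 2
  v9: 2
  v6: 2
  ...
A maximum chain: v0 < v6 < v5 < v4
Number of elements in the longest chain: 4


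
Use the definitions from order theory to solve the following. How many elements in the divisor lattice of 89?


Divisors of 89: [1, 89]
Count: 2


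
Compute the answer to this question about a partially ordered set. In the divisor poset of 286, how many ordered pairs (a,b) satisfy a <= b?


The order relation is {(a,b) : a <= b}, reflexive so it includes (a,a).
Examples: (1,1), (1,11), (1,13), (1,143), (1,2), ...
Total ordered pairs: 27


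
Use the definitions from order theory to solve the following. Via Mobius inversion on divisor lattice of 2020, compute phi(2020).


phi(n) = n * prod_{p|n} (1 - 1/p).
Prime divisors of 2020: [2, 5, 101]
phi(2020) = 2020 * (1 - 1/2) * (1 - 1/5) * (1 - 1/101)
phi(2020) = 800


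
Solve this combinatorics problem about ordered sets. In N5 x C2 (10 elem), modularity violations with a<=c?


Modular law: if a <= c then a v (b ^ c) = (a v b) ^ c.
Check all triples (a,b,c) with a <= c among 10 elements.
  e.g. a=(a,0), b=(c,0), c=(b,0): lhs=(a,0) != rhs=(b,0)
  e.g. a=(a,0), b=(c,1), c=(b,0): lhs=(a,0) != rhs=(b,0)
Total violating triples: 6


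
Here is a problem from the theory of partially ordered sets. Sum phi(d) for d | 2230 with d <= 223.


Divisors of 2230 up to 223: [1, 2, 5, 10, 223]
phi values: [1, 1, 4, 4, 222]
Sum = 232


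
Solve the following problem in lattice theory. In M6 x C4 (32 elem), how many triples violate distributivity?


Distributive law: a ^ (b v c) = (a ^ b) v (a ^ c).
Check all 32^3 = 32768 ordered triples (a,b,c).
  e.g. a=(a1,0), b=(a2,0), c=(a3,0): lhs=(a1,0) != rhs=(0,0)
  e.g. a=(a1,0), b=(a2,0), c=(a3,1): lhs=(a1,0) != rhs=(0,0)
Total violating triples: 7680


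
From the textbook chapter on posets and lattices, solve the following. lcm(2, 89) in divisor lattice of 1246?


Join=lcm.
gcd(2,89)=1
lcm=178


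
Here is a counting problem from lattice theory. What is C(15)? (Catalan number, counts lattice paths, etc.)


C(n) = C(2n, n) / (n+1).
C(30, 15) = 155117520
C(15) = 155117520 / 16 = 9694845


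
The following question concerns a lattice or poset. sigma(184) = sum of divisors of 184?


sigma(n) = sum of divisors.
Divisors of 184: [1, 2, 4, 8, 23, 46, 92, 184]
Sum = 360


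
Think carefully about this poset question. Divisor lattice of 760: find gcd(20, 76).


In a divisor lattice, meet = gcd (greatest common divisor).
By Euclidean algorithm or factoring: gcd(20,76) = 4


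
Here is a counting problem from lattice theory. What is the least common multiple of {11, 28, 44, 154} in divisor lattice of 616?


In a divisor lattice, join = lcm (least common multiple).
Compute lcm iteratively: start with first element, then lcm(current, next).
Elements: [11, 28, 44, 154]
lcm(11,28) = 308
lcm(308,44) = 308
lcm(308,154) = 308
Final lcm = 308


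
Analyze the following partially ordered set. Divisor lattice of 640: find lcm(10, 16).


In a divisor lattice, join = lcm (least common multiple).
gcd(10,16) = 2
lcm(10,16) = 10*16/gcd = 160/2 = 80


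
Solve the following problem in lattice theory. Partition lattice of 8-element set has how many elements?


B(n) = number of set partitions of an n-element set.
B(n) satisfies the recurrence: B(n+1) = sum_k C(n,k)*B(k).
B(8) = 4140


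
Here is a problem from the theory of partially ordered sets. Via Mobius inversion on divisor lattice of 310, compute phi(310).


phi(n) = n * prod_{p|n} (1 - 1/p).
Prime divisors of 310: [2, 5, 31]
phi(310) = 310 * (1 - 1/2) * (1 - 1/5) * (1 - 1/31)
phi(310) = 120


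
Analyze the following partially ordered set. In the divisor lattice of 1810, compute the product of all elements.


Divisors of 1810: [1, 2, 5, 10, 181, 362, 905, 1810]
Product = n^(d(n)/2) = 1810^(8/2)
Product = 10732831210000


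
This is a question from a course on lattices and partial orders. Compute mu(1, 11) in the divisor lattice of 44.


In a divisor lattice, mu(a,b) = mu(b/a) where mu is the classical Mobius function.
b/a = 11/1 = 11
Prime factorization of 11: primes [11]
11 is squarefree with 1 prime factor(s), so mu(11) = (-1)^1 = -1


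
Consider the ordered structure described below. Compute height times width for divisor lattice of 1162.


Height = length of longest chain minus 1; width = size of largest antichain.
A maximum chain: 1 | 83 | 581 | 1162  (height 3).
A maximum antichain: {2, 7, 83}  (width 3).
Product = 3 * 3 = 9


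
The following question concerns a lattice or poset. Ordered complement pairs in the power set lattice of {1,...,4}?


Complement pair (a,b): a meet b = bottom, a join b = top.
Here: A intersect B = {} and A union B = {1,...,4}.
Pairs found: ({},{1,2,3,4}), ({1},{2,3,4}), ({2},{1,3,4}), ({3},{1,2,4}), ... (12 more)
Total ordered pairs: 16


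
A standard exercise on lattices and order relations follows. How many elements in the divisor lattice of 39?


Divisors of 39: [1, 3, 13, 39]
Count: 4


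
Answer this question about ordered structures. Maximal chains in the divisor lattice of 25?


A maximal chain goes from the minimum element to a maximal element via cover relations.
Counting all min-to-max paths in the cover graph.
Total maximal chains: 1


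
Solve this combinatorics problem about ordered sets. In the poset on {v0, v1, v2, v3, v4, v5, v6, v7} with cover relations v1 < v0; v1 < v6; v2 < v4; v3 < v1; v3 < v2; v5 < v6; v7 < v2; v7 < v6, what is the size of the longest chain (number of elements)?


A chain is a totally ordered subset; we count the number of elements in a maximum chain.
Compute, for each element x, the size of the longest chain ending at x:
  v3: 1
  v5: 1
  v7: 1
  v1: 2
  v0: 3
  v2: 2
  ...
A maximum chain: v3 < v1 < v0
Number of elements in the longest chain: 3


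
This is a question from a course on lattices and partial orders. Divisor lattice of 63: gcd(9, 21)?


Meet=gcd.
gcd(9,21)=3


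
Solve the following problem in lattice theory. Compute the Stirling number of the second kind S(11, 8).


S(n,k) = k*S(n-1,k) + S(n-1,k-1).
S(10,8) = 750, S(10,7) = 5880
S(11,8) = 8*750 + 5880 = 6000 + 5880
S(11,8) = 11880


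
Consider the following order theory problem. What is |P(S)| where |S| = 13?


Power set = 2^n.
2^13 = 8192


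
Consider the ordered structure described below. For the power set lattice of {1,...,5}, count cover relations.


A cover relation a -< b holds when a < b with no c strictly between.
Cover relations:
  {} -< {1}
  {} -< {2}
  {} -< {3}
  {} -< {4}
  {} -< {5}
  {1} -< {1,2}
  {1} -< {1,3}
  {1} -< {1,4}
  ...72 more
Total: 80


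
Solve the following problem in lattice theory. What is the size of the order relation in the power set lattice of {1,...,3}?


The order relation is {(a,b) : a <= b}, reflexive so it includes (a,a).
Examples: ({},{}), ({},{1,2}), ({},{1,2,3}), ({},{1,3}), ({},{1}), ...
Total ordered pairs: 27


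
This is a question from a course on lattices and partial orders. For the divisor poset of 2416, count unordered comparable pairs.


A comparable pair {a,b} has a < b or b < a in the order.
Count unordered pairs where one element is strictly below the other.
Examples: {1,2}, {1,4}, {1,8}, {1,16}, ...
Total comparable pairs: 35


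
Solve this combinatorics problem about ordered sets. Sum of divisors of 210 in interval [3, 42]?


Interval [3,42] in divisors of 210: [3, 6, 21, 42]
Sum = 72


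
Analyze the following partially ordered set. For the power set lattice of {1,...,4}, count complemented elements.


An element a is complemented if some b has a meet b = bottom, a join b = top.
every subset A has complement S\A, so all elements are complemented.
Complemented elements: {}, {1}, {2}, {3}, {4}, {1,2}, ... (10 more)
Count: 16


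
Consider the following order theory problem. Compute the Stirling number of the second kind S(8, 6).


S(n,k) = k*S(n-1,k) + S(n-1,k-1).
S(7,6) = 21, S(7,5) = 140
S(8,6) = 6*21 + 140 = 126 + 140
S(8,6) = 266


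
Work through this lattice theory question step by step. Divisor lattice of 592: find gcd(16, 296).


In a divisor lattice, meet = gcd (greatest common divisor).
By Euclidean algorithm or factoring: gcd(16,296) = 8


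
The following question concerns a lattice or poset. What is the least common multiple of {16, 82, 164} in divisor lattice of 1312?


In a divisor lattice, join = lcm (least common multiple).
Compute lcm iteratively: start with first element, then lcm(current, next).
Elements: [16, 82, 164]
lcm(16,82) = 656
lcm(656,164) = 656
Final lcm = 656


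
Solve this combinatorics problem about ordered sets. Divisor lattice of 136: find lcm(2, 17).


In a divisor lattice, join = lcm (least common multiple).
gcd(2,17) = 1
lcm(2,17) = 2*17/gcd = 34/1 = 34


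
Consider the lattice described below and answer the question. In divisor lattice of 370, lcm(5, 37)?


Join=lcm.
gcd(5,37)=1
lcm=185


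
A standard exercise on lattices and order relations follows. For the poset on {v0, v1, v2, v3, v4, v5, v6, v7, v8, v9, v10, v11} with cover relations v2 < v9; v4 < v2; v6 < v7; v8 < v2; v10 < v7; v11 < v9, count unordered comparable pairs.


A comparable pair {a,b} has a < b or b < a in the order.
Count unordered pairs where one element is strictly below the other.
Examples: {v2,v4}, {v2,v8}, {v2,v9}, {v4,v9}, ...
Total comparable pairs: 8


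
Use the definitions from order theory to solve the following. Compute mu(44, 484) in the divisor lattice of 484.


In a divisor lattice, mu(a,b) = mu(b/a) where mu is the classical Mobius function.
b/a = 484/44 = 11
Prime factorization of 11: primes [11]
11 is squarefree with 1 prime factor(s), so mu(11) = (-1)^1 = -1


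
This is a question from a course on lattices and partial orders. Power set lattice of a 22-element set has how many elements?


Power set = 2^n.
2^22 = 4194304


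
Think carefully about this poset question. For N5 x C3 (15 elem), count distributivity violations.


Distributive law: a ^ (b v c) = (a ^ b) v (a ^ c).
Check all 15^3 = 3375 ordered triples (a,b,c).
  e.g. a=(b,0), b=(a,0), c=(c,0): lhs=(b,0) != rhs=(a,0)
  e.g. a=(b,0), b=(a,0), c=(c,1): lhs=(b,0) != rhs=(a,0)
Total violating triples: 54


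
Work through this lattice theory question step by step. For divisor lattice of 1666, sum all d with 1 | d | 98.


Interval [1,98] in divisors of 1666: [1, 2, 7, 14, 49, 98]
Sum = 171


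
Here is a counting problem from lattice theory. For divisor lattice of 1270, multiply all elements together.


Divisors of 1270: [1, 2, 5, 10, 127, 254, 635, 1270]
Product = n^(d(n)/2) = 1270^(8/2)
Product = 2601446410000


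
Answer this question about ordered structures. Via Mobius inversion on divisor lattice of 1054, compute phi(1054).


phi(n) = n * prod_{p|n} (1 - 1/p).
Prime divisors of 1054: [2, 17, 31]
phi(1054) = 1054 * (1 - 1/2) * (1 - 1/17) * (1 - 1/31)
phi(1054) = 480


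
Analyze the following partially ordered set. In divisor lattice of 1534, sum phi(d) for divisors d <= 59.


Divisors of 1534 up to 59: [1, 2, 13, 26, 59]
phi values: [1, 1, 12, 12, 58]
Sum = 84


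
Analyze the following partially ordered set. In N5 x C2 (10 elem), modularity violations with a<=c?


Modular law: if a <= c then a v (b ^ c) = (a v b) ^ c.
Check all triples (a,b,c) with a <= c among 10 elements.
  e.g. a=(a,0), b=(c,0), c=(b,0): lhs=(a,0) != rhs=(b,0)
  e.g. a=(a,0), b=(c,1), c=(b,0): lhs=(a,0) != rhs=(b,0)
Total violating triples: 6


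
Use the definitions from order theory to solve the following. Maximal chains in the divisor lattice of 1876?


A maximal chain goes from the minimum element to a maximal element via cover relations.
Counting all min-to-max paths in the cover graph.
Total maximal chains: 12


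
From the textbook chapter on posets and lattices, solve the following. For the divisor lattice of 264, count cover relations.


A cover relation a -< b holds when a < b with no c strictly between.
Cover relations:
  1 -< 2
  1 -< 3
  1 -< 11
  2 -< 4
  2 -< 6
  2 -< 22
  3 -< 6
  3 -< 33
  ...20 more
Total: 28


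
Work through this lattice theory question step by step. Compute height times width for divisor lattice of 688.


Height = length of longest chain minus 1; width = size of largest antichain.
A maximum chain: 1 | 43 | 86 | 172 | 344 | 688  (height 5).
A maximum antichain: {2, 43}  (width 2).
Product = 5 * 2 = 10


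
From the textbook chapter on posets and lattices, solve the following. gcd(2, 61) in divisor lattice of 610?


Meet=gcd.
gcd(2,61)=1


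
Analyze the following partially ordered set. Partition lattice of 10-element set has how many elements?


B(n) = number of set partitions of an n-element set.
B(n) satisfies the recurrence: B(n+1) = sum_k C(n,k)*B(k).
B(10) = 115975


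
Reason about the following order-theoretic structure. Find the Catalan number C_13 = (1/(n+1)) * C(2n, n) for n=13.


C(n) = C(2n, n) / (n+1).
C(26, 13) = 10400600
C(13) = 10400600 / 14 = 742900


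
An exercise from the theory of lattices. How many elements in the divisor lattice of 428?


Divisors of 428: [1, 2, 4, 107, 214, 428]
Count: 6


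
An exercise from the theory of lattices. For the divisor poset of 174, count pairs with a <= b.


The order relation is {(a,b) : a <= b}, reflexive so it includes (a,a).
Examples: (1,1), (1,174), (1,2), (1,29), (1,3), ...
Total ordered pairs: 27


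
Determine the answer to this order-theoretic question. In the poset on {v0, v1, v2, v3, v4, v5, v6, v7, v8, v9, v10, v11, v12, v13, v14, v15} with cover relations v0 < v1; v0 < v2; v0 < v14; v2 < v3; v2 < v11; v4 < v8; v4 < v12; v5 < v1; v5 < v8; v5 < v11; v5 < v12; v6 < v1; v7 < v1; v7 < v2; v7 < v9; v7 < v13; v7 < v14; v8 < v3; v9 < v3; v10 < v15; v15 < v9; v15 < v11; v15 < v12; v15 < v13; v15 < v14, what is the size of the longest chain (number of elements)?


A chain is a totally ordered subset; we count the number of elements in a maximum chain.
Compute, for each element x, the size of the longest chain ending at x:
  v0: 1
  v4: 1
  v5: 1
  v6: 1
  v7: 1
  v10: 1
  ...
A maximum chain: v10 < v15 < v9 < v3
Number of elements in the longest chain: 4


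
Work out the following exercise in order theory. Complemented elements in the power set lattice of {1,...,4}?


An element a is complemented if some b has a meet b = bottom, a join b = top.
every subset A has complement S\A, so all elements are complemented.
Complemented elements: {}, {1}, {2}, {3}, {4}, {1,2}, ... (10 more)
Count: 16


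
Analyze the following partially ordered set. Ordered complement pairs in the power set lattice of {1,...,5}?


Complement pair (a,b): a meet b = bottom, a join b = top.
Here: A intersect B = {} and A union B = {1,...,5}.
Pairs found: ({},{1,2,3,4,5}), ({1},{2,3,4,5}), ({2},{1,3,4,5}), ({3},{1,2,4,5}), ... (28 more)
Total ordered pairs: 32


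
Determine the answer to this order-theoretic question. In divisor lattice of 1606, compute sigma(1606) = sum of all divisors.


sigma(n) = sum of divisors.
Divisors of 1606: [1, 2, 11, 22, 73, 146, 803, 1606]
Sum = 2664


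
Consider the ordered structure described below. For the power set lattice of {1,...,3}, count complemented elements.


An element a is complemented if some b has a meet b = bottom, a join b = top.
every subset A has complement S\A, so all elements are complemented.
Complemented elements: {}, {1}, {2}, {3}, {1,2}, {1,3}, ... (2 more)
Count: 8


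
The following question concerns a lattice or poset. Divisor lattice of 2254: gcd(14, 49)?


Meet=gcd.
gcd(14,49)=7


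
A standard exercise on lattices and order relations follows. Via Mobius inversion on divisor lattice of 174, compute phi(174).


phi(n) = n * prod_{p|n} (1 - 1/p).
Prime divisors of 174: [2, 3, 29]
phi(174) = 174 * (1 - 1/2) * (1 - 1/3) * (1 - 1/29)
phi(174) = 56


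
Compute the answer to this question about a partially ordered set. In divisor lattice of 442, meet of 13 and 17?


In a divisor lattice, meet = gcd (greatest common divisor).
By Euclidean algorithm or factoring: gcd(13,17) = 1


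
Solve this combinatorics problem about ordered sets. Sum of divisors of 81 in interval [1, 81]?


Interval [1,81] in divisors of 81: [1, 3, 9, 27, 81]
Sum = 121


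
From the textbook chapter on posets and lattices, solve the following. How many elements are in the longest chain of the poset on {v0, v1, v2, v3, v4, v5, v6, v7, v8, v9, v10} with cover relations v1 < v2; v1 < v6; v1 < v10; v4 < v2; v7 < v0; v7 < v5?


A chain is a totally ordered subset; we count the number of elements in a maximum chain.
Compute, for each element x, the size of the longest chain ending at x:
  v1: 1
  v3: 1
  v4: 1
  v7: 1
  v8: 1
  v9: 1
  ...
A maximum chain: v7 < v0
Number of elements in the longest chain: 2


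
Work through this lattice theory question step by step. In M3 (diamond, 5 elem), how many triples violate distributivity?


Distributive law: a ^ (b v c) = (a ^ b) v (a ^ c).
Check all 5^3 = 125 ordered triples (a,b,c).
  e.g. a=a1, b=a2, c=a3: lhs=a1 != rhs=0
  e.g. a=a1, b=a3, c=a2: lhs=a1 != rhs=0
Total violating triples: 6


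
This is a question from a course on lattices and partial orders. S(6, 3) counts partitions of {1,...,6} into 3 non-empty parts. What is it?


S(n,k) = k*S(n-1,k) + S(n-1,k-1).
S(5,3) = 25, S(5,2) = 15
S(6,3) = 3*25 + 15 = 75 + 15
S(6,3) = 90


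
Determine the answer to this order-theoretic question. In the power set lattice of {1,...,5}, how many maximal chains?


A maximal chain goes from the minimum element to a maximal element via cover relations.
Counting all min-to-max paths in the cover graph.
Total maximal chains: 120


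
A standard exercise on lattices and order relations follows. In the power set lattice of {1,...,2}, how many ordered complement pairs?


Complement pair (a,b): a meet b = bottom, a join b = top.
Here: A intersect B = {} and A union B = {1,...,2}.
Pairs found: ({},{1,2}), ({1},{2}), ({2},{1}), ({1,2},{})
Total ordered pairs: 4


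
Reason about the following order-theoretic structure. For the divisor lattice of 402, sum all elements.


sigma(n) = sum of divisors.
Divisors of 402: [1, 2, 3, 6, 67, 134, 201, 402]
Sum = 816


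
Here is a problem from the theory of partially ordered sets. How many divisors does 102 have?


Divisors of 102: [1, 2, 3, 6, 17, 34, 51, 102]
Count: 8


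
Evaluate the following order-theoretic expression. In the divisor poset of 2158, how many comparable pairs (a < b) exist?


A comparable pair {a,b} has a < b or b < a in the order.
Count unordered pairs where one element is strictly below the other.
Examples: {1,2}, {1,13}, {1,26}, {1,83}, ...
Total comparable pairs: 19


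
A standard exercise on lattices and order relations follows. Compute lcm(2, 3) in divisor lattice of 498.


In a divisor lattice, join = lcm (least common multiple).
gcd(2,3) = 1
lcm(2,3) = 2*3/gcd = 6/1 = 6


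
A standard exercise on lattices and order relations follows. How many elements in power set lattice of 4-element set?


Power set = 2^n.
2^4 = 16


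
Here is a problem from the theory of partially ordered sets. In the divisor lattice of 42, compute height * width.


Height = length of longest chain minus 1; width = size of largest antichain.
A maximum chain: 1 | 7 | 21 | 42  (height 3).
A maximum antichain: {2, 3, 7}  (width 3).
Product = 3 * 3 = 9


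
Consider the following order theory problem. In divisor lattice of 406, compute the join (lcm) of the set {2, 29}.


In a divisor lattice, join = lcm (least common multiple).
Compute lcm iteratively: start with first element, then lcm(current, next).
Elements: [2, 29]
lcm(2,29) = 58
Final lcm = 58


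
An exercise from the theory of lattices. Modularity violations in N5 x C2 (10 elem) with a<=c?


Modular law: if a <= c then a v (b ^ c) = (a v b) ^ c.
Check all triples (a,b,c) with a <= c among 10 elements.
  e.g. a=(a,0), b=(c,0), c=(b,0): lhs=(a,0) != rhs=(b,0)
  e.g. a=(a,0), b=(c,1), c=(b,0): lhs=(a,0) != rhs=(b,0)
Total violating triples: 6


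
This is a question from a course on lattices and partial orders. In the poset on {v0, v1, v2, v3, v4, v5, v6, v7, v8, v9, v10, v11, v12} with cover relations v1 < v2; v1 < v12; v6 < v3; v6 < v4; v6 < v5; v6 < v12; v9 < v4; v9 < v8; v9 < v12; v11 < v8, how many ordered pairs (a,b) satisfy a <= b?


The order relation is {(a,b) : a <= b}, reflexive so it includes (a,a).
Examples: (v0,v0), (v1,v1), (v1,v12), (v1,v2), (v10,v10), ...
Total ordered pairs: 23


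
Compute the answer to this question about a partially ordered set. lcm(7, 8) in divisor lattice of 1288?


Join=lcm.
gcd(7,8)=1
lcm=56


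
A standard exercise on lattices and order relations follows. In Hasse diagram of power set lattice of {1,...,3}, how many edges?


A cover relation a -< b holds when a < b with no c strictly between.
Cover relations:
  {} -< {1}
  {} -< {2}
  {} -< {3}
  {1} -< {1,2}
  {1} -< {1,3}
  {2} -< {1,2}
  {2} -< {2,3}
  {3} -< {1,3}
  ...4 more
Total: 12


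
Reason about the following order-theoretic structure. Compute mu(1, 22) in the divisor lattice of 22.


In a divisor lattice, mu(a,b) = mu(b/a) where mu is the classical Mobius function.
b/a = 22/1 = 22
Prime factorization of 22: primes [2, 11]
22 is squarefree with 2 prime factor(s), so mu(22) = (-1)^2 = 1


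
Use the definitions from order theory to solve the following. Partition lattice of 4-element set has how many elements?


B(n) = number of set partitions of an n-element set.
B(n) satisfies the recurrence: B(n+1) = sum_k C(n,k)*B(k).
B(4) = 15


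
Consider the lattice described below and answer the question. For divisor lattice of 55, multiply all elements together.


Divisors of 55: [1, 5, 11, 55]
Product = n^(d(n)/2) = 55^(4/2)
Product = 3025


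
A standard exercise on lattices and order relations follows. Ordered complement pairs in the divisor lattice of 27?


Complement pair (a,b): a meet b = bottom, a join b = top.
Here: gcd(a,b)=1 and lcm(a,b)=27, i.e. a*b=27 with a,b coprime.
Pairs found: (1,27), (27,1)
Total ordered pairs: 2


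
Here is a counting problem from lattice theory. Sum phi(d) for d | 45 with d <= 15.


Divisors of 45 up to 15: [1, 3, 5, 9, 15]
phi values: [1, 2, 4, 6, 8]
Sum = 21


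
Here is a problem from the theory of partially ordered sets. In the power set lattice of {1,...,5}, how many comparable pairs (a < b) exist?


A comparable pair {a,b} has a < b or b < a in the order.
Count unordered pairs where one element is strictly below the other.
Examples: {{},{1}}, {{},{2}}, {{},{3}}, {{},{4}}, ...
Total comparable pairs: 211


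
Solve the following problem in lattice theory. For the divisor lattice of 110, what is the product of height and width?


Height = length of longest chain minus 1; width = size of largest antichain.
A maximum chain: 1 | 11 | 55 | 110  (height 3).
A maximum antichain: {2, 5, 11}  (width 3).
Product = 3 * 3 = 9


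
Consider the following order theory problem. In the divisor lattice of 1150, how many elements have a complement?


An element a is complemented if some b has a meet b = bottom, a join b = top.
a is complemented iff gcd(a, n/a)=1, i.e. a is a unitary divisor of 1150.
Complemented elements: 1, 2, 23, 25, 46, 50, ... (2 more)
Count: 8


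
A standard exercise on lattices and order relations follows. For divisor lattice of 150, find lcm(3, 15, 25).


In a divisor lattice, join = lcm (least common multiple).
Compute lcm iteratively: start with first element, then lcm(current, next).
Elements: [3, 15, 25]
lcm(3,15) = 15
lcm(15,25) = 75
Final lcm = 75


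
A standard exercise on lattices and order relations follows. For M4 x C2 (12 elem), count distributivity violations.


Distributive law: a ^ (b v c) = (a ^ b) v (a ^ c).
Check all 12^3 = 1728 ordered triples (a,b,c).
  e.g. a=(a1,0), b=(a2,0), c=(a3,0): lhs=(a1,0) != rhs=(0,0)
  e.g. a=(a1,0), b=(a2,0), c=(a3,1): lhs=(a1,0) != rhs=(0,0)
Total violating triples: 192


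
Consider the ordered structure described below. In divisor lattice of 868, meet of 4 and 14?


In a divisor lattice, meet = gcd (greatest common divisor).
By Euclidean algorithm or factoring: gcd(4,14) = 2


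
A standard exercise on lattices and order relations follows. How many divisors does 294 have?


Divisors of 294: [1, 2, 3, 6, 7, 14, 21, 42, 49, 98, 147, 294]
Count: 12


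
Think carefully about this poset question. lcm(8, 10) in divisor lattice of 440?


Join=lcm.
gcd(8,10)=2
lcm=40


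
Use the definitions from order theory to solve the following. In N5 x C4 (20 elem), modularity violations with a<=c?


Modular law: if a <= c then a v (b ^ c) = (a v b) ^ c.
Check all triples (a,b,c) with a <= c among 20 elements.
  e.g. a=(a,0), b=(c,0), c=(b,0): lhs=(a,0) != rhs=(b,0)
  e.g. a=(a,0), b=(c,1), c=(b,0): lhs=(a,0) != rhs=(b,0)
Total violating triples: 40


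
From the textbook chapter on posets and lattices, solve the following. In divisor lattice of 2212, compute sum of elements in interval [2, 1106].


Interval [2,1106] in divisors of 2212: [2, 14, 158, 1106]
Sum = 1280


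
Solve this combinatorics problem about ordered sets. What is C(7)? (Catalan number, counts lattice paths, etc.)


C(n) = C(2n, n) / (n+1).
C(14, 7) = 3432
C(7) = 3432 / 8 = 429


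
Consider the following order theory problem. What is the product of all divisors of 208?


Divisors of 208: [1, 2, 4, 8, 13, 16, 26, 52, 104, 208]
Product = n^(d(n)/2) = 208^(10/2)
Product = 389328928768


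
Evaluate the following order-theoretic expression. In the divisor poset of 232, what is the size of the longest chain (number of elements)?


A chain is a totally ordered subset; we count the number of elements in a maximum chain.
Compute, for each element x, the size of the longest chain ending at x:
  1: 1
  2: 2
  29: 2
  4: 3
  8: 4
  58: 3
  ...
A maximum chain: 1 < 2 < 4 < 8 < 232
Number of elements in the longest chain: 5


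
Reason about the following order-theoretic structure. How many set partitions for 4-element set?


B(n) = number of set partitions of an n-element set.
B(n) satisfies the recurrence: B(n+1) = sum_k C(n,k)*B(k).
B(4) = 15


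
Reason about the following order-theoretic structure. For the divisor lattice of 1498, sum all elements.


sigma(n) = sum of divisors.
Divisors of 1498: [1, 2, 7, 14, 107, 214, 749, 1498]
Sum = 2592


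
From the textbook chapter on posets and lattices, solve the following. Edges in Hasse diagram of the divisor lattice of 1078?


A cover relation a -< b holds when a < b with no c strictly between.
Cover relations:
  1 -< 2
  1 -< 7
  1 -< 11
  2 -< 14
  2 -< 22
  7 -< 14
  7 -< 49
  7 -< 77
  ...12 more
Total: 20


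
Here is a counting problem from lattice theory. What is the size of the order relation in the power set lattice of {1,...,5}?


The order relation is {(a,b) : a <= b}, reflexive so it includes (a,a).
Examples: ({},{}), ({},{1,2}), ({},{1,2,3}), ({},{1,2,3,4}), ({},{1,2,3,4,5}), ...
Total ordered pairs: 243


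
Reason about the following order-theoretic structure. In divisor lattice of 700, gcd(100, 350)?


Meet=gcd.
gcd(100,350)=50


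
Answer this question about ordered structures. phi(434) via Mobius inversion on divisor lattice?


phi(n) = n * prod_{p|n} (1 - 1/p).
Prime divisors of 434: [2, 7, 31]
phi(434) = 434 * (1 - 1/2) * (1 - 1/7) * (1 - 1/31)
phi(434) = 180


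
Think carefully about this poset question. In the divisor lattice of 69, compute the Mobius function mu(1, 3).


In a divisor lattice, mu(a,b) = mu(b/a) where mu is the classical Mobius function.
b/a = 3/1 = 3
Prime factorization of 3: primes [3]
3 is squarefree with 1 prime factor(s), so mu(3) = (-1)^1 = -1


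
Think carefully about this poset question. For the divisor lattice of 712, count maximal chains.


A maximal chain goes from the minimum element to a maximal element via cover relations.
Counting all min-to-max paths in the cover graph.
Total maximal chains: 4


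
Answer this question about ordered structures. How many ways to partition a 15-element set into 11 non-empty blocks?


S(n,k) = k*S(n-1,k) + S(n-1,k-1).
S(14,11) = 66066, S(14,10) = 752752
S(15,11) = 11*66066 + 752752 = 726726 + 752752
S(15,11) = 1479478


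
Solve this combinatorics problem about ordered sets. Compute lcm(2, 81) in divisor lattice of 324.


In a divisor lattice, join = lcm (least common multiple).
gcd(2,81) = 1
lcm(2,81) = 2*81/gcd = 162/1 = 162


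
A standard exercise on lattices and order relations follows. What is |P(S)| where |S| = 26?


Power set = 2^n.
2^26 = 67108864


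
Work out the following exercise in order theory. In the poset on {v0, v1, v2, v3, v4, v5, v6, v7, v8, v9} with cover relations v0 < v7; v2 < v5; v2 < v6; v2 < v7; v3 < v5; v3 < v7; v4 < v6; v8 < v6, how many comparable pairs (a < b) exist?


A comparable pair {a,b} has a < b or b < a in the order.
Count unordered pairs where one element is strictly below the other.
Examples: {v0,v7}, {v2,v5}, {v2,v6}, {v2,v7}, ...
Total comparable pairs: 8


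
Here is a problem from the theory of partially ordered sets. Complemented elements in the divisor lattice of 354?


An element a is complemented if some b has a meet b = bottom, a join b = top.
a is complemented iff gcd(a, n/a)=1, i.e. a is a unitary divisor of 354.
Complemented elements: 1, 2, 3, 6, 59, 118, ... (2 more)
Count: 8


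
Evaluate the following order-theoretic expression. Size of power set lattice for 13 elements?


Power set = 2^n.
2^13 = 8192


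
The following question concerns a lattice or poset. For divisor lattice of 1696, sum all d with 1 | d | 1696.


Interval [1,1696] in divisors of 1696: [1, 2, 4, 8, 16, 32, 53, 106, 212, 424, 848, 1696]
Sum = 3402


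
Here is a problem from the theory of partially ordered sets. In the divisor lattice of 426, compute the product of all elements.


Divisors of 426: [1, 2, 3, 6, 71, 142, 213, 426]
Product = n^(d(n)/2) = 426^(8/2)
Product = 32933538576


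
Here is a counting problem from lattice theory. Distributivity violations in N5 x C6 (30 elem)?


Distributive law: a ^ (b v c) = (a ^ b) v (a ^ c).
Check all 30^3 = 27000 ordered triples (a,b,c).
  e.g. a=(b,0), b=(a,0), c=(c,0): lhs=(b,0) != rhs=(a,0)
  e.g. a=(b,0), b=(a,0), c=(c,1): lhs=(b,0) != rhs=(a,0)
Total violating triples: 432


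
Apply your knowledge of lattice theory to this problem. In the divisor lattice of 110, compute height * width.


Height = length of longest chain minus 1; width = size of largest antichain.
A maximum chain: 1 | 11 | 55 | 110  (height 3).
A maximum antichain: {2, 5, 11}  (width 3).
Product = 3 * 3 = 9


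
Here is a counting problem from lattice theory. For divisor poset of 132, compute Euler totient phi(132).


phi(n) = n * prod_{p|n} (1 - 1/p).
Prime divisors of 132: [2, 3, 11]
phi(132) = 132 * (1 - 1/2) * (1 - 1/3) * (1 - 1/11)
phi(132) = 40


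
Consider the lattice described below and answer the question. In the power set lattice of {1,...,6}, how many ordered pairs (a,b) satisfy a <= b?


The order relation is {(a,b) : a <= b}, reflexive so it includes (a,a).
Examples: ({},{}), ({},{1,2}), ({},{1,2,3}), ({},{1,2,3,4}), ({},{1,2,3,4,5}), ...
Total ordered pairs: 729


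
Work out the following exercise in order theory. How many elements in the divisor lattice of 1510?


Divisors of 1510: [1, 2, 5, 10, 151, 302, 755, 1510]
Count: 8


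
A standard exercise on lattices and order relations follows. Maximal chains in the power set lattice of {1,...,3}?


A maximal chain goes from the minimum element to a maximal element via cover relations.
Counting all min-to-max paths in the cover graph.
Total maximal chains: 6


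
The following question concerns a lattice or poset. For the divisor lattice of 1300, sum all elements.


sigma(n) = sum of divisors.
Divisors of 1300: [1, 2, 4, 5, 10, 13, 20, 25, 26, 50, 52, 65, 100, 130, 260, 325, 650, 1300]
Sum = 3038


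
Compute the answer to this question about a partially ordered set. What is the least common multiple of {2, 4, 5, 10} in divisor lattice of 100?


In a divisor lattice, join = lcm (least common multiple).
Compute lcm iteratively: start with first element, then lcm(current, next).
Elements: [2, 4, 5, 10]
lcm(2,4) = 4
lcm(4,5) = 20
lcm(20,10) = 20
Final lcm = 20


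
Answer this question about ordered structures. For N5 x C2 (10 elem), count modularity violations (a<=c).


Modular law: if a <= c then a v (b ^ c) = (a v b) ^ c.
Check all triples (a,b,c) with a <= c among 10 elements.
  e.g. a=(a,0), b=(c,0), c=(b,0): lhs=(a,0) != rhs=(b,0)
  e.g. a=(a,0), b=(c,1), c=(b,0): lhs=(a,0) != rhs=(b,0)
Total violating triples: 6


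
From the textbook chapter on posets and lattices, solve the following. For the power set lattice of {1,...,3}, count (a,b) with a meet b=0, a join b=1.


Complement pair (a,b): a meet b = bottom, a join b = top.
Here: A intersect B = {} and A union B = {1,...,3}.
Pairs found: ({},{1,2,3}), ({1},{2,3}), ({2},{1,3}), ({3},{1,2}), ... (4 more)
Total ordered pairs: 8


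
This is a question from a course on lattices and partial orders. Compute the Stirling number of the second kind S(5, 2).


S(n,k) = k*S(n-1,k) + S(n-1,k-1).
S(4,2) = 7, S(4,1) = 1
S(5,2) = 2*7 + 1 = 14 + 1
S(5,2) = 15


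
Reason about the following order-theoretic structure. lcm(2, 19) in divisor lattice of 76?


Join=lcm.
gcd(2,19)=1
lcm=38


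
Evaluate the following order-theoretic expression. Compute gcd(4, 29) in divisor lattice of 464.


In a divisor lattice, meet = gcd (greatest common divisor).
By Euclidean algorithm or factoring: gcd(4,29) = 1


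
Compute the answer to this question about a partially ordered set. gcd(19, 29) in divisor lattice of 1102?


Meet=gcd.
gcd(19,29)=1


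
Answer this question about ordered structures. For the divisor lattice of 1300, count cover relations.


A cover relation a -< b holds when a < b with no c strictly between.
Cover relations:
  1 -< 2
  1 -< 5
  1 -< 13
  2 -< 4
  2 -< 10
  2 -< 26
  4 -< 20
  4 -< 52
  ...25 more
Total: 33


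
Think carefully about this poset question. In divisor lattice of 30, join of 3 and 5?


In a divisor lattice, join = lcm (least common multiple).
gcd(3,5) = 1
lcm(3,5) = 3*5/gcd = 15/1 = 15


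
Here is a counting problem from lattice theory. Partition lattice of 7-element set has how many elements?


B(n) = number of set partitions of an n-element set.
B(n) satisfies the recurrence: B(n+1) = sum_k C(n,k)*B(k).
B(7) = 877


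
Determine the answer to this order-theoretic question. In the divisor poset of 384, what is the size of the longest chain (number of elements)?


A chain is a totally ordered subset; we count the number of elements in a maximum chain.
Compute, for each element x, the size of the longest chain ending at x:
  1: 1
  2: 2
  3: 2
  4: 3
  6: 3
  8: 4
  ...
A maximum chain: 1 < 2 < 4 < 8 < 16 < 32 < 64 < 128 < 384
Number of elements in the longest chain: 9
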